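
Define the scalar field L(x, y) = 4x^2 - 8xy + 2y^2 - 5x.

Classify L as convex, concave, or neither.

L is quadratic, so its Hessian is the constant matrix H = [[8, -8], [-8, 4]].
det(H) = -32, tr(H) = 12.
det(H) < 0, so H is indefinite: neither convex nor concave.

neither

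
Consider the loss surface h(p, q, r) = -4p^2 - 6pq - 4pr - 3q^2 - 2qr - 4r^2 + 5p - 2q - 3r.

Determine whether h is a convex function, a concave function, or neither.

concave

h is quadratic, so its Hessian is the constant matrix H = [[-8, -6, -4], [-6, -6, -2], [-4, -2, -8]].
Leading principal minors: -8, 12, -64.
Signs alternate −, +, − ⇒ H ≺ 0 ⇒ concave.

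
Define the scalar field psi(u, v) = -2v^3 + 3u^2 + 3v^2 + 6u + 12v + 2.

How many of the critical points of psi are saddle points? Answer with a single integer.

psi separates as a function of u plus a function of v, so ∇psi=0 decouples.
∂psi/∂u = 6(u + 1) = 0 at u ∈ {-1}; ∂psi/∂v = -6(v - 2)(v + 1) = 0 at v ∈ {-1, 2}.
The Hessian is diagonal: diag(psi_uu, psi_vv). Second derivatives: psi_uu(-1)=6; psi_vv(-1)=18, psi_vv(2)=-18.
Saddle points occur where the two diagonal entries have opposite signs: (-1, 2). Count: 1.

1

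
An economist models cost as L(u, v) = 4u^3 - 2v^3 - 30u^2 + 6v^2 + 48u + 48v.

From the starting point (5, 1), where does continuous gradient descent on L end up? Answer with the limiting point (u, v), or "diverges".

L is separable, so gradient descent decouples: u follows -∂L/∂u, v follows -∂L/∂v.
∂L/∂u = 12(u - 4)(u - 1); at u=5 this is 48, so u decreases.
∂L/∂v = -6(v - 4)(v + 2); at v=1 this is 54, so v decreases.
u converges to its nearest critical value 4 (a local min of the u-part); v converges to -2. The iterate converges to (4, -2).

(4, -2)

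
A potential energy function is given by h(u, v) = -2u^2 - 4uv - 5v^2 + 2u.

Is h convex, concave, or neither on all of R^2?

concave

h is quadratic, so its Hessian is the constant matrix H = [[-4, -4], [-4, -10]].
det(H) = 24, tr(H) = -14.
det(H) > 0 and tr(H) < 0, so H is negative definite everywhere: concave.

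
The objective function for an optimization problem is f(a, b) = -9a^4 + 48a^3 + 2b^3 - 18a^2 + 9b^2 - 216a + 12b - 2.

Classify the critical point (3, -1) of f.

The mixed partial ∂²f/∂a∂b is 0, so the Hessian at any point is diag(f_aa, f_bb) = diag(36(-3a^2 + 8a - 1), 6(2b + 3)).
At (3, -1): H = diag(-144, 6).
The eigenvalues have opposite signs, so H is indefinite: a saddle point.

saddle point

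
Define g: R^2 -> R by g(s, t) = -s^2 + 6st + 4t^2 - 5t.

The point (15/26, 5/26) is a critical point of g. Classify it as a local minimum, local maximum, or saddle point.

The Hessian of g is constant: H = [[-2, 6], [6, 8]].
det(H) = (-2)·8 − 6² = -52.
Since det(H) < 0, H is indefinite and the critical point is a saddle point.

saddle point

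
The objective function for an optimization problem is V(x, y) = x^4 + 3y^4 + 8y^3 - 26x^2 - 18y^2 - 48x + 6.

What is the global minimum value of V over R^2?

V(x,y) separates as P(x) + Q(y) + 6, so its minimum is min P + min Q + 6.
P'(x) = 4(x - 4)(x + 1)(x + 3) vanishes at x ∈ {-3, -1, 4}; Q'(y) = 12y(y - 1)(y + 3) vanishes at y ∈ {-3, 0, 1}.
Local minima of P (where P''>0): P(-3)=-9, P(4)=-352. Local minima of Q: Q(-3)=-135, Q(1)=-7.
So the global minimum of V is P(4) + Q(-3) + 6 = -352 − 135 + 6 = -481, attained at (4, -3).

-481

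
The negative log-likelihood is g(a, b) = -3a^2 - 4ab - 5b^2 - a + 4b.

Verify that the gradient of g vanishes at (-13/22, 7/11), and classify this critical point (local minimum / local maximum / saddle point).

local maximum

∇g = (-6a - 4b - 1, -4a - 10b + 4); substituting (-13/22, 7/11) gives ∇g = (0, 0), so (-13/22, 7/11) is indeed a critical point.
The Hessian of g is constant: H = [[-6, -4], [-4, -10]].
det(H) = (-6)·(-10) − (-4)² = 44.
det(H) > 0 and tr(H) = -16 < 0, so H is negative definite and the point is a local maximum.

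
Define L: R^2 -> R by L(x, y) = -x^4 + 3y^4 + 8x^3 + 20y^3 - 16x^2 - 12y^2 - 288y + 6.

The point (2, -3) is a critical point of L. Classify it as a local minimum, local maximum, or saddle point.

saddle point

The mixed partial ∂²L/∂x∂y is 0, so the Hessian at any point is diag(L_xx, L_yy) = diag(4(-3x^2 + 12x - 8), 12(3y^2 + 10y - 2)).
At (2, -3): H = diag(16, -60).
The eigenvalues have opposite signs, so H is indefinite: a saddle point.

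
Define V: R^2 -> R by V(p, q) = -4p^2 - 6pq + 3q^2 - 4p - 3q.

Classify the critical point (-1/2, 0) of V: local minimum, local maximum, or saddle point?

The Hessian of V is constant: H = [[-8, -6], [-6, 6]].
det(H) = (-8)·6 − (-6)² = -84.
Since det(H) < 0, H is indefinite and the critical point is a saddle point.

saddle point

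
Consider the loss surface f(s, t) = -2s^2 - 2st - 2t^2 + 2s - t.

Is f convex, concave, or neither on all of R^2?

concave

f is quadratic, so its Hessian is the constant matrix H = [[-4, -2], [-2, -4]].
det(H) = 12, tr(H) = -8.
det(H) > 0 and tr(H) < 0, so H is negative definite everywhere: concave.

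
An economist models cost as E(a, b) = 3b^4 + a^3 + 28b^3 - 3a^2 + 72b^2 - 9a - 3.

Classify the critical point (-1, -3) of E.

local maximum

The mixed partial ∂²E/∂a∂b is 0, so the Hessian at any point is diag(E_aa, E_bb) = diag(6(a - 1), 12(3b^2 + 14b + 12)).
At (-1, -3): H = diag(-12, -36).
Both eigenvalues are negative, so H is negative definite: a local maximum.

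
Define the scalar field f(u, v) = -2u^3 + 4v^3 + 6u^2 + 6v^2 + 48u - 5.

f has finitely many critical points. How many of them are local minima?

1

f separates as a function of u plus a function of v, so ∇f=0 decouples.
∂f/∂u = -6(u - 4)(u + 2) = 0 at u ∈ {-2, 4}; ∂f/∂v = 12v(v + 1) = 0 at v ∈ {-1, 0}.
The Hessian is diagonal: diag(f_uu, f_vv). Second derivatives: f_uu(-2)=36, f_uu(4)=-36; f_vv(-1)=-12, f_vv(0)=12.
Local minima occur where both diagonal entries positive: (-2, 0). Count: 1.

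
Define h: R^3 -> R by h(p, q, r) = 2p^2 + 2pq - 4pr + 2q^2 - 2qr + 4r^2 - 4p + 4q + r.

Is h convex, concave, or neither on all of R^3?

h is quadratic, so its Hessian is the constant matrix H = [[4, 2, -4], [2, 4, -2], [-4, -2, 8]].
Leading principal minors: 4, 12, 48.
All positive ⇒ H ≻ 0 ⇒ convex.

convex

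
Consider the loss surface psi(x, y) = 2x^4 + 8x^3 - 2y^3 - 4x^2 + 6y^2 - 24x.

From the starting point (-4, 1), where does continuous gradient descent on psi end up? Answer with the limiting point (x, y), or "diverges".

psi is separable, so gradient descent decouples: x follows -∂psi/∂x, y follows -∂psi/∂y.
∂psi/∂x = 8(x - 1)(x + 1)(x + 3); at x=-4 this is -120, so x increases.
∂psi/∂y = -6y(y - 2); at y=1 this is 6, so y decreases.
x converges to its nearest critical value -3 (a local min of the x-part); y converges to 0. The iterate converges to (-3, 0).

(-3, 0)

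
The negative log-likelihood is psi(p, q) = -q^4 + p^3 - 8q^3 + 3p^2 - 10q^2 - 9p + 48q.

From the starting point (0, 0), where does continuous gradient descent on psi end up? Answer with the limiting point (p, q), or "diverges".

psi is separable, so gradient descent decouples: p follows -∂psi/∂p, q follows -∂psi/∂q.
∂psi/∂p = 3(p - 1)(p + 3); at p=0 this is -9, so p increases.
∂psi/∂q = -4(q - 1)(q + 3)(q + 4); at q=0 this is 48, so q decreases.
p converges to its nearest critical value 1 (a local min of the p-part); q converges to -3. The iterate converges to (1, -3).

(1, -3)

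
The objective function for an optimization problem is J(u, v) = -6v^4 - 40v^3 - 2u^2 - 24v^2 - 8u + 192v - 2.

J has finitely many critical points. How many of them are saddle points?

1

J separates as a function of u plus a function of v, so ∇J=0 decouples.
∂J/∂u = -4(u + 2) = 0 at u ∈ {-2}; ∂J/∂v = -24(v - 1)(v + 2)(v + 4) = 0 at v ∈ {-4, -2, 1}.
The Hessian is diagonal: diag(J_uu, J_vv). Second derivatives: J_uu(-2)=-4; J_vv(-4)=-240, J_vv(-2)=144, J_vv(1)=-360.
Saddle points occur where the two diagonal entries have opposite signs: (-2, -2). Count: 1.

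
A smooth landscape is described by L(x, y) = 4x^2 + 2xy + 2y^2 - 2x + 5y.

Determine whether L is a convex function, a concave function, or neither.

L is quadratic, so its Hessian is the constant matrix H = [[8, 2], [2, 4]].
det(H) = 28, tr(H) = 12.
det(H) > 0 and tr(H) > 0, so H is positive definite everywhere: convex.

convex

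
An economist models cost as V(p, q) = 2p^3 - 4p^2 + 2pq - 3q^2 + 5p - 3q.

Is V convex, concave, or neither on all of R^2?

neither

The term 2p^3 is cubic, so the Hessian is not constant.
∂²V/∂p² = 12p - 8, which takes both signs as p varies (negative for sufficiently negative p). A diagonal entry of the Hessian changing sign means the Hessian is neither positive- nor negative-semidefinite on all of R^2.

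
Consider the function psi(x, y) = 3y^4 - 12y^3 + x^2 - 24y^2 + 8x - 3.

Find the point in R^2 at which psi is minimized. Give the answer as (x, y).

(-4, 4)

psi(x,y) separates as P(x) + Q(y) − 3, so its minimum is min P + min Q − 3.
P'(x) = 2x + 8 vanishes at x ∈ {-4}; Q'(y) = 12y(y - 4)(y + 1) vanishes at y ∈ {-1, 0, 4}.
Local minima of P (where P''>0): P(-4)=-16. Local minima of Q: Q(-1)=-9, Q(4)=-384.
So the global minimum of psi is P(-4) + Q(4) − 3 = -16 − 384 − 3 = -403, attained at (-4, 4).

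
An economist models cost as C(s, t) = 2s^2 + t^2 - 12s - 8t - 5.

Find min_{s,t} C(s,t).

-39

C(s,t) separates as P(s) + Q(t) − 5, so its minimum is min P + min Q − 5.
P'(s) = 4s - 12 vanishes at s ∈ {3}; Q'(t) = 2(t - 4) vanishes at t ∈ {4}.
Local minima of P (where P''>0): P(3)=-18. Local minima of Q: Q(4)=-16.
So the global minimum of C is P(3) + Q(4) − 5 = -18 − 16 − 5 = -39, attained at (3, 4).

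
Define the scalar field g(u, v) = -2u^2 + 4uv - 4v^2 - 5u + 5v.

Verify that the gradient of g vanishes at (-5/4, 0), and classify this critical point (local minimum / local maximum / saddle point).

∇g = (-4u + 4v - 5, 4u - 8v + 5); substituting (-5/4, 0) gives ∇g = (0, 0), so (-5/4, 0) is indeed a critical point.
The Hessian of g is constant: H = [[-4, 4], [4, -8]].
det(H) = (-4)·(-8) − 4² = 16.
det(H) > 0 and tr(H) = -12 < 0, so H is negative definite and the point is a local maximum.

local maximum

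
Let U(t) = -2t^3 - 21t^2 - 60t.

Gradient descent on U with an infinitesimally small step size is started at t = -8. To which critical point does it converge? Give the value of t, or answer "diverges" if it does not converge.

-5

U'(t) = -6(t + 2)(t + 5), so U'(-8) = -108.
Gradient descent moves in the -U' direction, i.e. t is increasing.
The nearest critical point in that direction is t = -5, where U'' = 18 > 0 (a local minimum). The iterate converges there.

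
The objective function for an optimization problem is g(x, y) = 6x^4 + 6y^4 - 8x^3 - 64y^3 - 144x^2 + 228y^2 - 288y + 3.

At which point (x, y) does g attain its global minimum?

(4, 1)

g(x,y) separates as P(x) + Q(y) + 3, so its minimum is min P + min Q + 3.
P'(x) = 24x(x - 4)(x + 3) vanishes at x ∈ {-3, 0, 4}; Q'(y) = 24(y - 4)(y - 3)(y - 1) vanishes at y ∈ {1, 3, 4}.
Local minima of P (where P''>0): P(-3)=-594, P(4)=-1280. Local minima of Q: Q(1)=-118, Q(4)=-64.
So the global minimum of g is P(4) + Q(1) + 3 = -1280 − 118 + 3 = -1395, attained at (4, 1).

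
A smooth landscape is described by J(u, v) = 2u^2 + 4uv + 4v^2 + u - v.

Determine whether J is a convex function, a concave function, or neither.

convex

J is quadratic, so its Hessian is the constant matrix H = [[4, 4], [4, 8]].
det(H) = 16, tr(H) = 12.
det(H) > 0 and tr(H) > 0, so H is positive definite everywhere: convex.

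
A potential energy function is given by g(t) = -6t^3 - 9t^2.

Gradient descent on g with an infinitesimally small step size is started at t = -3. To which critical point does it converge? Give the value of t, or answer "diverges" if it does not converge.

-1

g'(t) = -18t(t + 1), so g'(-3) = -108.
Gradient descent moves in the -g' direction, i.e. t is increasing.
The nearest critical point in that direction is t = -1, where g'' = 18 > 0 (a local minimum). The iterate converges there.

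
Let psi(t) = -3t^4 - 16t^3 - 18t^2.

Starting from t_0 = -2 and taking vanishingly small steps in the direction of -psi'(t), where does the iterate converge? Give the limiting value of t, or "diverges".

-1

psi'(t) = -12t(t + 1)(t + 3), so psi'(-2) = -24.
Gradient descent moves in the -psi' direction, i.e. t is increasing.
The nearest critical point in that direction is t = -1, where psi'' = 24 > 0 (a local minimum). The iterate converges there.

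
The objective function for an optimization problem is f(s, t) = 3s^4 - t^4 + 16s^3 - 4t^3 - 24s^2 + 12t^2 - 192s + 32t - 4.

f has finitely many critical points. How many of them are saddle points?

f separates as a function of s plus a function of t, so ∇f=0 decouples.
∂f/∂s = 12(s - 2)(s + 2)(s + 4) = 0 at s ∈ {-4, -2, 2}; ∂f/∂t = -4(t - 2)(t + 1)(t + 4) = 0 at t ∈ {-4, -1, 2}.
The Hessian is diagonal: diag(f_ss, f_tt). Second derivatives: f_ss(-4)=144, f_ss(-2)=-96, f_ss(2)=288; f_tt(-4)=-72, f_tt(-1)=36, f_tt(2)=-72.
Saddle points occur where the two diagonal entries have opposite signs: (-4, -4), (-4, 2), (-2, -1), (2, -4), (2, 2). Count: 5.

5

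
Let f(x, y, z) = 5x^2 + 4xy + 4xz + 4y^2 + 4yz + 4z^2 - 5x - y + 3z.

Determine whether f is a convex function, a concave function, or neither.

convex

f is quadratic, so its Hessian is the constant matrix H = [[10, 4, 4], [4, 8, 4], [4, 4, 8]].
Leading principal minors: 10, 64, 352.
All positive ⇒ H ≻ 0 ⇒ convex.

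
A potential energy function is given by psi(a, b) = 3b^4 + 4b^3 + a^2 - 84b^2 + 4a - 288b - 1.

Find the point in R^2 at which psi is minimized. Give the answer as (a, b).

(-2, 4)

psi(a,b) separates as P(a) + Q(b) − 1, so its minimum is min P + min Q − 1.
P'(a) = 2a + 4 vanishes at a ∈ {-2}; Q'(b) = 12(b - 4)(b + 2)(b + 3) vanishes at b ∈ {-3, -2, 4}.
Local minima of P (where P''>0): P(-2)=-4. Local minima of Q: Q(-3)=243, Q(4)=-1472.
So the global minimum of psi is P(-2) + Q(4) − 1 = -4 − 1472 − 1 = -1477, attained at (-2, 4).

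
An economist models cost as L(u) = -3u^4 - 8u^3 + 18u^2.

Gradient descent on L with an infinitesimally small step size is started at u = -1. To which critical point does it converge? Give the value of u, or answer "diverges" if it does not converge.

L'(u) = -12u(u - 1)(u + 3), so L'(-1) = -48.
Gradient descent moves in the -L' direction, i.e. u is increasing.
The nearest critical point in that direction is u = 0, where L'' = 36 > 0 (a local minimum). The iterate converges there.

0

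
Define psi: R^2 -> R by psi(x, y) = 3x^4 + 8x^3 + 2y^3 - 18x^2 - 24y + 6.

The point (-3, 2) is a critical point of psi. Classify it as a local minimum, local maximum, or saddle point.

local minimum

The mixed partial ∂²psi/∂x∂y is 0, so the Hessian at any point is diag(psi_xx, psi_yy) = diag(12(3x^2 + 4x - 3), 12y).
At (-3, 2): H = diag(144, 24).
Both eigenvalues are positive, so H is positive definite: a local minimum.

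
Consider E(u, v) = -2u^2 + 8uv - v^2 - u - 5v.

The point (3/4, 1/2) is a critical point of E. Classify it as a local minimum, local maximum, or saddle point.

saddle point

The Hessian of E is constant: H = [[-4, 8], [8, -2]].
det(H) = (-4)·(-2) − 8² = -56.
Since det(H) < 0, H is indefinite and the critical point is a saddle point.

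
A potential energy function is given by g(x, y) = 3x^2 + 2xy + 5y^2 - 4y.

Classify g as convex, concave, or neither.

convex

g is quadratic, so its Hessian is the constant matrix H = [[6, 2], [2, 10]].
det(H) = 56, tr(H) = 16.
det(H) > 0 and tr(H) > 0, so H is positive definite everywhere: convex.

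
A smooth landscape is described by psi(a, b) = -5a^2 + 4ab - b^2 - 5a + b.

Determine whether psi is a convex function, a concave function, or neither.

concave

psi is quadratic, so its Hessian is the constant matrix H = [[-10, 4], [4, -2]].
det(H) = 4, tr(H) = -12.
det(H) > 0 and tr(H) < 0, so H is negative definite everywhere: concave.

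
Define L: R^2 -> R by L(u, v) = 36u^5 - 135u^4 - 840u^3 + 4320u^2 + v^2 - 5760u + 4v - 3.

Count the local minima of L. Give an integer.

2

L separates as a function of u plus a function of v, so ∇L=0 decouples.
∂L/∂u = 180(u - 4)(u - 2)(u - 1)(u + 4) = 0 at u ∈ {-4, 1, 2, 4}; ∂L/∂v = 2(v + 2) = 0 at v ∈ {-2}.
The Hessian is diagonal: diag(L_uu, L_vv). Second derivatives: L_uu(-4)=-43200, L_uu(1)=2700, L_uu(2)=-2160, L_uu(4)=8640; L_vv(-2)=2.
Local minima occur where both diagonal entries positive: (1, -2), (4, -2). Count: 2.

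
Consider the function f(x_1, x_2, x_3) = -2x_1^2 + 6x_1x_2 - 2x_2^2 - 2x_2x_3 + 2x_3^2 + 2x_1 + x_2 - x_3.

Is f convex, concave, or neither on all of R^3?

f is quadratic, so its Hessian is the constant matrix H = [[-4, 6, 0], [6, -4, -2], [0, -2, 4]].
Leading principal minors: -4, -20, -64.
Neither pattern holds ⇒ H is indefinite ⇒ neither convex nor concave.

neither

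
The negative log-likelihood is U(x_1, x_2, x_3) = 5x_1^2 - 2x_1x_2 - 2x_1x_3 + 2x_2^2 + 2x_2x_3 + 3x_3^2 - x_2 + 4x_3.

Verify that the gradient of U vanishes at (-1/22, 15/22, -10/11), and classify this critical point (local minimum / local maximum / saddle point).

local minimum

∇U = (10x_1 - 2x_2 - 2x_3, -2x_1 + 4x_2 + 2x_3 - 1, -2x_1 + 2x_2 + 6x_3 + 4); substituting (-1/22, 15/22, -10/11) gives ∇U = (0, 0, 0), so (-1/22, 15/22, -10/11) is indeed a critical point.
The Hessian is constant: H = [[10, -2, -2], [-2, 4, 2], [-2, 2, 6]].
Leading principal minors: Δ₁ = 10, Δ₂ = 36, Δ₃ = 176.
All leading minors are positive, so H is positive definite: a local minimum.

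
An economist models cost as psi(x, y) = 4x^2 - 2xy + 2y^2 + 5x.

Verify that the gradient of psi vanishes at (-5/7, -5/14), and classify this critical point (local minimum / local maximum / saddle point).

local minimum

∇psi = (8x - 2y + 5, -2x + 4y); substituting (-5/7, -5/14) gives ∇psi = (0, 0), so (-5/7, -5/14) is indeed a critical point.
The Hessian of psi is constant: H = [[8, -2], [-2, 4]].
det(H) = 8·4 − (-2)² = 28.
det(H) > 0 and tr(H) = 12 > 0, so H is positive definite and the point is a local minimum.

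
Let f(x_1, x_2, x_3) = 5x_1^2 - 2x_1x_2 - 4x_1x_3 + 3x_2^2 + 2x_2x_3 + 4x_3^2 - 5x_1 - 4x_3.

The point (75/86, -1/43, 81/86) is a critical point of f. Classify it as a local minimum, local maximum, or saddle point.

local minimum

The Hessian is constant: H = [[10, -2, -4], [-2, 6, 2], [-4, 2, 8]].
Leading principal minors: Δ₁ = 10, Δ₂ = 56, Δ₃ = 344.
All leading minors are positive, so H is positive definite: a local minimum.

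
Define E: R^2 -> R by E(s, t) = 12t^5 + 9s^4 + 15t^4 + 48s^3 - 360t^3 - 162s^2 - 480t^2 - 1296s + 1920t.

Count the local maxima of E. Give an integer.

E separates as a function of s plus a function of t, so ∇E=0 decouples.
∂E/∂s = 36(s - 3)(s + 3)(s + 4) = 0 at s ∈ {-4, -3, 3}; ∂E/∂t = 60(t - 4)(t - 1)(t + 2)(t + 4) = 0 at t ∈ {-4, -2, 1, 4}.
The Hessian is diagonal: diag(E_ss, E_tt). Second derivatives: E_ss(-4)=252, E_ss(-3)=-216, E_ss(3)=1512; E_tt(-4)=-4800, E_tt(-2)=2160, E_tt(1)=-2700, E_tt(4)=8640.
Local maxima occur where both diagonal entries negative: (-3, -4), (-3, 1). Count: 2.

2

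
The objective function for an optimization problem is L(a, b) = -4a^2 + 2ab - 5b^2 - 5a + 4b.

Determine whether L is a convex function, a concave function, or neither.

L is quadratic, so its Hessian is the constant matrix H = [[-8, 2], [2, -10]].
det(H) = 76, tr(H) = -18.
det(H) > 0 and tr(H) < 0, so H is negative definite everywhere: concave.

concave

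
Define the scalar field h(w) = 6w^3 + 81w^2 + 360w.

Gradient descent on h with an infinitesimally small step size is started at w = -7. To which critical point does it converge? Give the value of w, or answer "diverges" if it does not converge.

h'(w) = 18(w + 4)(w + 5), so h'(-7) = 108.
Gradient descent moves in the -h' direction, i.e. w is decreasing.
There is no critical point below w=-7, and h' keeps the same sign, so the iterate runs off to −∞.

diverges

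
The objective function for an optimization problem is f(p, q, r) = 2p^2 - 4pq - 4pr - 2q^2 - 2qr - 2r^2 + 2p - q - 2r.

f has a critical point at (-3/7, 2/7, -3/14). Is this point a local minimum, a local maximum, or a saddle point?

saddle point

The Hessian is constant: H = [[4, -4, -4], [-4, -4, -2], [-4, -2, -4]].
Leading principal minors: Δ₁ = 4, Δ₂ = -32, Δ₃ = 112.
The minors fit neither the all-positive nor the alternating-sign pattern, so H is indefinite: a saddle point.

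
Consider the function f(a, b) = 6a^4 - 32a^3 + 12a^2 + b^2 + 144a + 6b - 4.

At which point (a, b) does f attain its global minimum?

(-1, -3)

f(a,b) separates as P(a) + Q(b) − 4, so its minimum is min P + min Q − 4.
P'(a) = 24(a - 3)(a - 2)(a + 1) vanishes at a ∈ {-1, 2, 3}; Q'(b) = 2b + 6 vanishes at b ∈ {-3}.
Local minima of P (where P''>0): P(-1)=-94, P(3)=162. Local minima of Q: Q(-3)=-9.
So the global minimum of f is P(-1) + Q(-3) − 4 = -94 − 9 − 4 = -107, attained at (-1, -3).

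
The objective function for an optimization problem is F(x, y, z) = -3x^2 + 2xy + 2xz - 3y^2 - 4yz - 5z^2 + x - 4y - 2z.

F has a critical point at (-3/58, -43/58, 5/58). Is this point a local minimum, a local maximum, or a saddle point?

The Hessian is constant: H = [[-6, 2, 2], [2, -6, -4], [2, -4, -10]].
Leading principal minors: Δ₁ = -6, Δ₂ = 32, Δ₃ = -232.
The minors alternate sign starting negative (−, +, −), so H is negative definite: a local maximum.

local maximum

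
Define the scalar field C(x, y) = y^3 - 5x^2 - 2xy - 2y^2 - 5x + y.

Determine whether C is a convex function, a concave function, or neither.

The term y^3 is cubic, so the Hessian is not constant.
∂²C/∂y² = 6y - 4, which takes both signs as y varies (negative for sufficiently negative y). A diagonal entry of the Hessian changing sign means the Hessian is neither positive- nor negative-semidefinite on all of R^2.

neither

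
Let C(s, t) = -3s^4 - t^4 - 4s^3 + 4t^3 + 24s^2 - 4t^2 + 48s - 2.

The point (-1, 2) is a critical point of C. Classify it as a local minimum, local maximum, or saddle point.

The mixed partial ∂²C/∂s∂t is 0, so the Hessian at any point is diag(C_ss, C_tt) = diag(12(-3s^2 - 2s + 4), 4(-3t^2 + 6t - 2)).
At (-1, 2): H = diag(36, -8).
The eigenvalues have opposite signs, so H is indefinite: a saddle point.

saddle point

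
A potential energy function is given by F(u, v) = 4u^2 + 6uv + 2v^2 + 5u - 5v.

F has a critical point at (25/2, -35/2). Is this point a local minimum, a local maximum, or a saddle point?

The Hessian of F is constant: H = [[8, 6], [6, 4]].
det(H) = 8·4 − 6² = -4.
Since det(H) < 0, H is indefinite and the critical point is a saddle point.

saddle point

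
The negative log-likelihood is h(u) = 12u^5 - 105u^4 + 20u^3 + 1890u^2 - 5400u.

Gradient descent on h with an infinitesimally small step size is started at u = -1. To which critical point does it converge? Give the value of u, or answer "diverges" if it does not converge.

2

h'(u) = 60(u - 5)(u - 3)(u - 2)(u + 3), so h'(-1) = -8640.
Gradient descent moves in the -h' direction, i.e. u is increasing.
The nearest critical point in that direction is u = 2, where h'' = 900 > 0 (a local minimum). The iterate converges there.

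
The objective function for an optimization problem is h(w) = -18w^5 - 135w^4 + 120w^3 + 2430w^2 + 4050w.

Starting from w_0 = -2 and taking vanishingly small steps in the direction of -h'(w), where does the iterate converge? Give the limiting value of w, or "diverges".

h'(w) = -90(w - 3)(w + 1)(w + 3)(w + 5), so h'(-2) = -1350.
Gradient descent moves in the -h' direction, i.e. w is increasing.
The nearest critical point in that direction is w = -1, where h'' = 2880 > 0 (a local minimum). The iterate converges there.

-1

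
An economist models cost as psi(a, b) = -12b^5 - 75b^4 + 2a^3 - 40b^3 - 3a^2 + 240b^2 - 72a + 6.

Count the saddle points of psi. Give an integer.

4

psi separates as a function of a plus a function of b, so ∇psi=0 decouples.
∂psi/∂a = 6(a - 4)(a + 3) = 0 at a ∈ {-3, 4}; ∂psi/∂b = -60b(b - 1)(b + 2)(b + 4) = 0 at b ∈ {-4, -2, 0, 1}.
The Hessian is diagonal: diag(psi_aa, psi_bb). Second derivatives: psi_aa(-3)=-42, psi_aa(4)=42; psi_bb(-4)=2400, psi_bb(-2)=-720, psi_bb(0)=480, psi_bb(1)=-900.
Saddle points occur where the two diagonal entries have opposite signs: (-3, -4), (-3, 0), (4, -2), (4, 1). Count: 4.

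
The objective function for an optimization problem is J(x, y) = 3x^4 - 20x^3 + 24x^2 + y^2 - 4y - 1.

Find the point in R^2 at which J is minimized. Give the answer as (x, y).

(4, 2)

J(x,y) separates as P(x) + Q(y) − 1, so its minimum is min P + min Q − 1.
P'(x) = 12x(x - 4)(x - 1) vanishes at x ∈ {0, 1, 4}; Q'(y) = 2y - 4 vanishes at y ∈ {2}.
Local minima of P (where P''>0): P(0)=0, P(4)=-128. Local minima of Q: Q(2)=-4.
So the global minimum of J is P(4) + Q(2) − 1 = -128 − 4 − 1 = -133, attained at (4, 2).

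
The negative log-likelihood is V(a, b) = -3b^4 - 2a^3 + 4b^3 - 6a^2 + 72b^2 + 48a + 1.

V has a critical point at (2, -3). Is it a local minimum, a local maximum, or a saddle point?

The mixed partial ∂²V/∂a∂b is 0, so the Hessian at any point is diag(V_aa, V_bb) = diag(-12(a + 1), 12(-3b^2 + 2b + 12)).
At (2, -3): H = diag(-36, -252).
Both eigenvalues are negative, so H is negative definite: a local maximum.

local maximum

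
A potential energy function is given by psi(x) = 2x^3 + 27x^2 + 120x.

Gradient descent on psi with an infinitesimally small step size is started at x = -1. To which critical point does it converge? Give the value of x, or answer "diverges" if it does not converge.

psi'(x) = 6(x + 4)(x + 5), so psi'(-1) = 72.
Gradient descent moves in the -psi' direction, i.e. x is decreasing.
The nearest critical point in that direction is x = -4, where psi'' = 6 > 0 (a local minimum). The iterate converges there.

-4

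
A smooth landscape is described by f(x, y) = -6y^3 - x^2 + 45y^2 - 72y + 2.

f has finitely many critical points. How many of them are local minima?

0

f separates as a function of x plus a function of y, so ∇f=0 decouples.
∂f/∂x = -2x = 0 at x ∈ {0}; ∂f/∂y = -18(y - 4)(y - 1) = 0 at y ∈ {1, 4}.
The Hessian is diagonal: diag(f_xx, f_yy). Second derivatives: f_xx(0)=-2; f_yy(1)=54, f_yy(4)=-54.
Local minima occur where both diagonal entries positive: none. Count: 0.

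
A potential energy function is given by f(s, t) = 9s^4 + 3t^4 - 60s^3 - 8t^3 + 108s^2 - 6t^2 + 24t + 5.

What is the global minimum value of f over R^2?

f(s,t) separates as P(s) + Q(t) + 5, so its minimum is min P + min Q + 5.
P'(s) = 36s(s - 3)(s - 2) vanishes at s ∈ {0, 2, 3}; Q'(t) = 12(t - 2)(t - 1)(t + 1) vanishes at t ∈ {-1, 1, 2}.
Local minima of P (where P''>0): P(0)=0, P(3)=81. Local minima of Q: Q(-1)=-19, Q(2)=8.
So the global minimum of f is P(0) + Q(-1) + 5 = 0 − 19 + 5 = -14, attained at (0, -1).

-14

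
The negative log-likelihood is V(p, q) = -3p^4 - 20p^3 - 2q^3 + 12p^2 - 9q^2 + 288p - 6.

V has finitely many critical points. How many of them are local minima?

V separates as a function of p plus a function of q, so ∇V=0 decouples.
∂V/∂p = -12(p - 2)(p + 3)(p + 4) = 0 at p ∈ {-4, -3, 2}; ∂V/∂q = -6q(q + 3) = 0 at q ∈ {-3, 0}.
The Hessian is diagonal: diag(V_pp, V_qq). Second derivatives: V_pp(-4)=-72, V_pp(-3)=60, V_pp(2)=-360; V_qq(-3)=18, V_qq(0)=-18.
Local minima occur where both diagonal entries positive: (-3, -3). Count: 1.

1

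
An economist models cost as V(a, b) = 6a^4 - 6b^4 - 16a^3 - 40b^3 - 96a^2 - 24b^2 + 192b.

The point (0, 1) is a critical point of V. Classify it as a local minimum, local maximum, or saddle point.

The mixed partial ∂²V/∂a∂b is 0, so the Hessian at any point is diag(V_aa, V_bb) = diag(24(3a^2 - 4a - 8), -24(3b^2 + 10b + 2)).
At (0, 1): H = diag(-192, -360).
Both eigenvalues are negative, so H is negative definite: a local maximum.

local maximum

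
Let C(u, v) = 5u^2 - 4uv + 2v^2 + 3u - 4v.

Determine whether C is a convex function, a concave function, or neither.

C is quadratic, so its Hessian is the constant matrix H = [[10, -4], [-4, 4]].
det(H) = 24, tr(H) = 14.
det(H) > 0 and tr(H) > 0, so H is positive definite everywhere: convex.

convex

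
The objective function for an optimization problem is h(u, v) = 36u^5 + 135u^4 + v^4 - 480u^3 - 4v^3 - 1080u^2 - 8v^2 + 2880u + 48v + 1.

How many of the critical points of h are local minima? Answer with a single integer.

h separates as a function of u plus a function of v, so ∇h=0 decouples.
∂h/∂u = 180(u - 2)(u - 1)(u + 2)(u + 4) = 0 at u ∈ {-4, -2, 1, 2}; ∂h/∂v = 4(v - 3)(v - 2)(v + 2) = 0 at v ∈ {-2, 2, 3}.
The Hessian is diagonal: diag(h_uu, h_vv). Second derivatives: h_uu(-4)=-10800, h_uu(-2)=4320, h_uu(1)=-2700, h_uu(2)=4320; h_vv(-2)=80, h_vv(2)=-16, h_vv(3)=20.
Local minima occur where both diagonal entries positive: (-2, -2), (-2, 3), (2, -2), (2, 3). Count: 4.

4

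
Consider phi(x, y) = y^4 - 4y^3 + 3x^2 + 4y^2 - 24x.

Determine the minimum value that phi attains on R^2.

phi(x,y) separates as P(x) + Q(y), so its minimum is min P + min Q.
P'(x) = 6x - 24 vanishes at x ∈ {4}; Q'(y) = 4y(y - 2)(y - 1) vanishes at y ∈ {0, 1, 2}.
Local minima of P (where P''>0): P(4)=-48. Local minima of Q: Q(0)=0, Q(2)=0.
So the global minimum of phi is P(4) + Q(0) = -48 + 0 = -48, attained at (4, 0).

-48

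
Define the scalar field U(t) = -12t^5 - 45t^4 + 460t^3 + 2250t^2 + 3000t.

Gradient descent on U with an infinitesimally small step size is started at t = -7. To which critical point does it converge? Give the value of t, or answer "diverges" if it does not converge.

-5

U'(t) = -60(t - 5)(t + 1)(t + 2)(t + 5), so U'(-7) = -43200.
Gradient descent moves in the -U' direction, i.e. t is increasing.
The nearest critical point in that direction is t = -5, where U'' = 7200 > 0 (a local minimum). The iterate converges there.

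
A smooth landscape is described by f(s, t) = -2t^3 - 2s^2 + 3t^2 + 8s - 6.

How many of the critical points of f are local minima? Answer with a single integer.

0

f separates as a function of s plus a function of t, so ∇f=0 decouples.
∂f/∂s = -4(s - 2) = 0 at s ∈ {2}; ∂f/∂t = -6t(t - 1) = 0 at t ∈ {0, 1}.
The Hessian is diagonal: diag(f_ss, f_tt). Second derivatives: f_ss(2)=-4; f_tt(0)=6, f_tt(1)=-6.
Local minima occur where both diagonal entries positive: none. Count: 0.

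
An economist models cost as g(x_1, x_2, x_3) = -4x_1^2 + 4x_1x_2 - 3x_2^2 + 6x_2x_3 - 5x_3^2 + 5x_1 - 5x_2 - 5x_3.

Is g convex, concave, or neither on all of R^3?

concave

g is quadratic, so its Hessian is the constant matrix H = [[-8, 4, 0], [4, -6, 6], [0, 6, -10]].
Leading principal minors: -8, 32, -32.
Signs alternate −, +, − ⇒ H ≺ 0 ⇒ concave.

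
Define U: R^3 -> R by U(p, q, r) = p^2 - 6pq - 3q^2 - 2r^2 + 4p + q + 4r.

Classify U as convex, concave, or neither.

U is quadratic, so its Hessian is the constant matrix H = [[2, -6, 0], [-6, -6, 0], [0, 0, -4]].
Leading principal minors: 2, -48, 192.
Neither pattern holds ⇒ H is indefinite ⇒ neither convex nor concave.

neither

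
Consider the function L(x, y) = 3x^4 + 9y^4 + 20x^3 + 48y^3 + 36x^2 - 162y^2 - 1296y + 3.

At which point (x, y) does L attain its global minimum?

(0, 3)

L(x,y) separates as P(x) + Q(y) + 3, so its minimum is min P + min Q + 3.
P'(x) = 12x(x + 2)(x + 3) vanishes at x ∈ {-3, -2, 0}; Q'(y) = 36(y - 3)(y + 3)(y + 4) vanishes at y ∈ {-4, -3, 3}.
Local minima of P (where P''>0): P(-3)=27, P(0)=0. Local minima of Q: Q(-4)=1824, Q(3)=-3321.
So the global minimum of L is P(0) + Q(3) + 3 = 0 − 3321 + 3 = -3318, attained at (0, 3).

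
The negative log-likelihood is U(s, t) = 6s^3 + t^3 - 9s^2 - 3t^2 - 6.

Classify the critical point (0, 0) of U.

The mixed partial ∂²U/∂s∂t is 0, so the Hessian at any point is diag(U_ss, U_tt) = diag(18(2s - 1), 6(t - 1)).
At (0, 0): H = diag(-18, -6).
Both eigenvalues are negative, so H is negative definite: a local maximum.

local maximum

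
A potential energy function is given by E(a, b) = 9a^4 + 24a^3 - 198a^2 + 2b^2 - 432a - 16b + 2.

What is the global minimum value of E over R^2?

-1731

E(a,b) separates as P(a) + Q(b) + 2, so its minimum is min P + min Q + 2.
P'(a) = 36(a - 3)(a + 1)(a + 4) vanishes at a ∈ {-4, -1, 3}; Q'(b) = 4b - 16 vanishes at b ∈ {4}.
Local minima of P (where P''>0): P(-4)=-672, P(3)=-1701. Local minima of Q: Q(4)=-32.
So the global minimum of E is P(3) + Q(4) + 2 = -1701 − 32 + 2 = -1731, attained at (3, 4).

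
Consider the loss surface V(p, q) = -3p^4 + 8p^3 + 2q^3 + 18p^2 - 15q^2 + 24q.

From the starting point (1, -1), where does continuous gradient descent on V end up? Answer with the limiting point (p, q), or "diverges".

V is separable, so gradient descent decouples: p follows -∂V/∂p, q follows -∂V/∂q.
∂V/∂p = -12p(p - 3)(p + 1); at p=1 this is 48, so p decreases.
∂V/∂q = 6(q - 4)(q - 1); at q=-1 this is 60, so q decreases.
The q-coordinate has no critical point in that direction and runs off to infinity.

diverges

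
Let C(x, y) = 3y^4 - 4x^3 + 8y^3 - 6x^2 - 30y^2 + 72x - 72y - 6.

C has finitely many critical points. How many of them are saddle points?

C separates as a function of x plus a function of y, so ∇C=0 decouples.
∂C/∂x = -12(x - 2)(x + 3) = 0 at x ∈ {-3, 2}; ∂C/∂y = 12(y - 2)(y + 1)(y + 3) = 0 at y ∈ {-3, -1, 2}.
The Hessian is diagonal: diag(C_xx, C_yy). Second derivatives: C_xx(-3)=60, C_xx(2)=-60; C_yy(-3)=120, C_yy(-1)=-72, C_yy(2)=180.
Saddle points occur where the two diagonal entries have opposite signs: (-3, -1), (2, -3), (2, 2). Count: 3.

3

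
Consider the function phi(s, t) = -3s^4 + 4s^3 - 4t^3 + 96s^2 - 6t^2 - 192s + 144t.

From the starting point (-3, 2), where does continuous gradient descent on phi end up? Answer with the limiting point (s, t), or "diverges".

(1, -4)

phi is separable, so gradient descent decouples: s follows -∂phi/∂s, t follows -∂phi/∂t.
∂phi/∂s = -12(s - 4)(s - 1)(s + 4); at s=-3 this is -336, so s increases.
∂phi/∂t = -12(t - 3)(t + 4); at t=2 this is 72, so t decreases.
s converges to its nearest critical value 1 (a local min of the s-part); t converges to -4. The iterate converges to (1, -4).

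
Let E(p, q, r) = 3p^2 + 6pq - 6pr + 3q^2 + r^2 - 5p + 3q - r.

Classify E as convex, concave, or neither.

neither

E is quadratic, so its Hessian is the constant matrix H = [[6, 6, -6], [6, 6, 0], [-6, 0, 2]].
Leading principal minors: 6, 0, -216.
Neither pattern holds ⇒ H is indefinite ⇒ neither convex nor concave.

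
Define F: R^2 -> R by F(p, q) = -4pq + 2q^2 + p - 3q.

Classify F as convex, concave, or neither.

F is quadratic, so its Hessian is the constant matrix H = [[0, -4], [-4, 4]].
det(H) = -16, tr(H) = 4.
det(H) < 0, so H is indefinite: neither convex nor concave.

neither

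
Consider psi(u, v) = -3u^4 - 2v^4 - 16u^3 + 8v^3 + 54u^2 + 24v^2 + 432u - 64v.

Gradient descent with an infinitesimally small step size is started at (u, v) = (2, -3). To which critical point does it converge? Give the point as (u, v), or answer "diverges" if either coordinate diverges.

diverges

psi is separable, so gradient descent decouples: u follows -∂psi/∂u, v follows -∂psi/∂v.
∂psi/∂u = -12(u - 3)(u + 3)(u + 4); at u=2 this is 360, so u decreases.
∂psi/∂v = -8(v - 4)(v - 1)(v + 2); at v=-3 this is 224, so v decreases.
The v-coordinate has no critical point in that direction and runs off to infinity.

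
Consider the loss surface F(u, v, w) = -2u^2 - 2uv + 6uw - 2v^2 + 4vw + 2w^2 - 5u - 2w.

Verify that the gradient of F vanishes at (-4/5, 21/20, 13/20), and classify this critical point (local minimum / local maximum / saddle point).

saddle point

∇F = (-4u - 2v + 6w - 5, -2u - 4v + 4w, 6u + 4v + 4w - 2); substituting (-4/5, 21/20, 13/20) gives ∇F = (0, 0, 0), so (-4/5, 21/20, 13/20) is indeed a critical point.
The Hessian is constant: H = [[-4, -2, 6], [-2, -4, 4], [6, 4, 4]].
Leading principal minors: Δ₁ = -4, Δ₂ = 12, Δ₃ = 160.
The minors fit neither the all-positive nor the alternating-sign pattern, so H is indefinite: a saddle point.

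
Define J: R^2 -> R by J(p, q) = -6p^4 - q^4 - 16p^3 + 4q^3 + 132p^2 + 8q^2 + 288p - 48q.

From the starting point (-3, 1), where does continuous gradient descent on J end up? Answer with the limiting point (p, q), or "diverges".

J is separable, so gradient descent decouples: p follows -∂J/∂p, q follows -∂J/∂q.
∂J/∂p = -24(p - 3)(p + 1)(p + 4); at p=-3 this is -288, so p increases.
∂J/∂q = -4(q - 3)(q - 2)(q + 2); at q=1 this is -24, so q increases.
p converges to its nearest critical value -1 (a local min of the p-part); q converges to 2. The iterate converges to (-1, 2).

(-1, 2)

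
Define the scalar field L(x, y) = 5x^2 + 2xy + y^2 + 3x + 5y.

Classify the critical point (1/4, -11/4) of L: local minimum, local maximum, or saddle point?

local minimum

The Hessian of L is constant: H = [[10, 2], [2, 2]].
det(H) = 10·2 − 2² = 16.
det(H) > 0 and tr(H) = 12 > 0, so H is positive definite and the point is a local minimum.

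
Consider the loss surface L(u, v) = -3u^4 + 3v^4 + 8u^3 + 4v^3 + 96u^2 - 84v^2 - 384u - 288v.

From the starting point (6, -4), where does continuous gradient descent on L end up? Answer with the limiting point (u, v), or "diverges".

diverges

L is separable, so gradient descent decouples: u follows -∂L/∂u, v follows -∂L/∂v.
∂L/∂u = -12(u - 4)(u - 2)(u + 4); at u=6 this is -960, so u increases.
∂L/∂v = 12(v - 4)(v + 2)(v + 3); at v=-4 this is -192, so v increases.
The u-coordinate has no critical point in that direction and runs off to infinity.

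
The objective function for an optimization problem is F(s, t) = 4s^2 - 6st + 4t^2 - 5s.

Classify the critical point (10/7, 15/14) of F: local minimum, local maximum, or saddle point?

The Hessian of F is constant: H = [[8, -6], [-6, 8]].
det(H) = 8·8 − (-6)² = 28.
det(H) > 0 and tr(H) = 16 > 0, so H is positive definite and the point is a local minimum.

local minimum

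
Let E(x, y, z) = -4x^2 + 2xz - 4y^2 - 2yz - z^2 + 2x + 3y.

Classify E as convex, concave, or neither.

E is quadratic, so its Hessian is the constant matrix H = [[-8, 0, 2], [0, -8, -2], [2, -2, -2]].
Leading principal minors: -8, 64, -64.
Signs alternate −, +, − ⇒ H ≺ 0 ⇒ concave.

concave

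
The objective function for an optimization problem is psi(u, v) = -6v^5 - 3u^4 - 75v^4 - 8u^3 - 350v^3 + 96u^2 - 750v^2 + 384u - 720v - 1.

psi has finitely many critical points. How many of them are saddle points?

6

psi separates as a function of u plus a function of v, so ∇psi=0 decouples.
∂psi/∂u = -12(u - 4)(u + 2)(u + 4) = 0 at u ∈ {-4, -2, 4}; ∂psi/∂v = -30(v + 1)(v + 2)(v + 3)(v + 4) = 0 at v ∈ {-4, -3, -2, -1}.
The Hessian is diagonal: diag(psi_uu, psi_vv). Second derivatives: psi_uu(-4)=-192, psi_uu(-2)=144, psi_uu(4)=-576; psi_vv(-4)=180, psi_vv(-3)=-60, psi_vv(-2)=60, psi_vv(-1)=-180.
Saddle points occur where the two diagonal entries have opposite signs: (-4, -4), (-4, -2), (-2, -3), (-2, -1), (4, -4), (4, -2). Count: 6.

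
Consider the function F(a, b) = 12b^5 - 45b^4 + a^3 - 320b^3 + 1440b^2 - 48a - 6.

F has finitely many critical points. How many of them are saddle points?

4

F separates as a function of a plus a function of b, so ∇F=0 decouples.
∂F/∂a = 3(a - 4)(a + 4) = 0 at a ∈ {-4, 4}; ∂F/∂b = 60b(b - 4)(b - 3)(b + 4) = 0 at b ∈ {-4, 0, 3, 4}.
The Hessian is diagonal: diag(F_aa, F_bb). Second derivatives: F_aa(-4)=-24, F_aa(4)=24; F_bb(-4)=-13440, F_bb(0)=2880, F_bb(3)=-1260, F_bb(4)=1920.
Saddle points occur where the two diagonal entries have opposite signs: (-4, 0), (-4, 4), (4, -4), (4, 3). Count: 4.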